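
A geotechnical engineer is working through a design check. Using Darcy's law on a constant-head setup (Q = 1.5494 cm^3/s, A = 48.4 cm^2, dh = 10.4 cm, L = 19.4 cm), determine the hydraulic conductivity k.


Compute hydraulic gradient:
i = dh / L = 10.4 / 19.4 = 0.536082
Then apply Darcy's law:
k = Q / (A * i)
k = 1.5494 / (48.4 * 0.536082)
k = 1.5494 / 25.9464
k = 0.059715 cm/s


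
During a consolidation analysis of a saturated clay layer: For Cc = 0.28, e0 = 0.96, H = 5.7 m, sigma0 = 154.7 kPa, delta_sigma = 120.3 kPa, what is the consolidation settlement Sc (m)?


Using Sc = Cc * H / (1 + e0) * log10((sigma0 + delta_sigma) / sigma0)
Stress ratio = (154.7 + 120.3) / 154.7 = 1.77763
log10(1.77763) = 0.249842
Cc * H / (1 + e0) = 0.28 * 5.7 / (1 + 0.96) = 0.814286
Sc = 0.814286 * 0.249842
Sc = 0.2034 m


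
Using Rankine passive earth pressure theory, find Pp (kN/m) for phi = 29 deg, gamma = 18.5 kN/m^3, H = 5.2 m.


Compute passive earth pressure coefficient:
Kp = tan^2(45 + phi/2) = tan^2(59.5) = 2.88206
Compute passive force:
Pp = 0.5 * Kp * gamma * H^2
Pp = 0.5 * 2.88206 * 18.5 * 5.2^2
Pp = 720.86 kN/m


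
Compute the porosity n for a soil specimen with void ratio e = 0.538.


Result: 0.3498

Derivation:
Using the relation n = e / (1 + e)
n = 0.538 / (1 + 0.538)
n = 0.538 / 1.538
n = 0.3498


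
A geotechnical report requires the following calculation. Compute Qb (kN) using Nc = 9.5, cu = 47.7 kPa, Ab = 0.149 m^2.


Using Qb = Nc * cu * Ab
Qb = 9.5 * 47.7 * 0.149
Qb = 67.52 kN


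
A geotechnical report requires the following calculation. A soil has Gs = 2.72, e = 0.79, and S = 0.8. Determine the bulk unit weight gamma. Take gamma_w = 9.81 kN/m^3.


Using gamma = gamma_w * (Gs + S*e) / (1 + e)
Numerator: Gs + S*e = 2.72 + 0.8*0.79 = 3.352
Denominator: 1 + e = 1 + 0.79 = 1.79
gamma = 9.81 * 3.352 / 1.79
gamma = 18.37 kN/m^3


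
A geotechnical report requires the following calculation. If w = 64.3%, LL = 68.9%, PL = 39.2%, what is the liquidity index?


First compute the plasticity index:
PI = LL - PL = 68.9 - 39.2 = 29.7
Then compute the liquidity index:
LI = (w - PL) / PI
LI = (64.3 - 39.2) / 29.7
LI = 0.845


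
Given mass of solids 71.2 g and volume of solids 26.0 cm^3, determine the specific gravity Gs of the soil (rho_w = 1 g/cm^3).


Using Gs = m_s / (V_s * rho_w)
Since rho_w = 1 g/cm^3:
Gs = 71.2 / 26.0
Gs = 2.738


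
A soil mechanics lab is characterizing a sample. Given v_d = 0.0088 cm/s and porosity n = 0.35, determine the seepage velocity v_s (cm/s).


Result: 0.02514 cm/s

Derivation:
Using v_s = v_d / n
v_s = 0.0088 / 0.35
v_s = 0.02514 cm/s


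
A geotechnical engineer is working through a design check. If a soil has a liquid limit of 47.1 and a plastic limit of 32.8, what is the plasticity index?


Using PI = LL - PL
PI = 47.1 - 32.8
PI = 14.3


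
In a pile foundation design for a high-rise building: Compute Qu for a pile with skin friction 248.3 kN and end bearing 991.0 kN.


Using Qu = Qf + Qb
Qu = 248.3 + 991.0
Qu = 1239.3 kN


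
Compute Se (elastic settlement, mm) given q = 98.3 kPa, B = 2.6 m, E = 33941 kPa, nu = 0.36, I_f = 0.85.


Using Se = q * B * (1 - nu^2) * I_f / E
1 - nu^2 = 1 - 0.36^2 = 0.8704
Se = 98.3 * 2.6 * 0.8704 * 0.85 / 33941
Se = 0.005571 m
Convert to mm: Se = 0.005571 * 1000 = 5.571 mm


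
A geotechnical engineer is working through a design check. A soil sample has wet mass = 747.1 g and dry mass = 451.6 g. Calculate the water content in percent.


Using w = (m_wet - m_dry) / m_dry * 100
m_wet - m_dry = 747.1 - 451.6 = 295.5 g
w = 295.5 / 451.6 * 100
w = 65.43 %


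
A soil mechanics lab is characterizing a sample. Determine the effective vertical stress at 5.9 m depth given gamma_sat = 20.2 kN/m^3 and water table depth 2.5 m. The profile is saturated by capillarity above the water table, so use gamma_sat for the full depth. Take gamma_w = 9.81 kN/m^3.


Total stress = gamma_sat * depth
sigma = 20.2 * 5.9 = 119.18 kPa
Pore water pressure u = gamma_w * (depth - d_wt)
u = 9.81 * (5.9 - 2.5) = 33.354 kPa
Effective stress = sigma - u
sigma' = 119.18 - 33.354 = 85.83 kPa


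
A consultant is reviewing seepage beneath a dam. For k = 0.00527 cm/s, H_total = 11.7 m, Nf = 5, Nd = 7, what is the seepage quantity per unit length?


Convert k to m/s for unit consistency with H:
k = 0.00527 cm/s = 0.00527 / 100 m/s = 5.27e-05 m/s
Using q = k * H * Nf / Nd
Nf / Nd = 5 / 7 = 0.7143
q = 5.27e-05 * 11.7 * 0.7143
q = 0.0004404 m^3/s per m


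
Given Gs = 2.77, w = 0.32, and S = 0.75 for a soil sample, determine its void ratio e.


Result: 1.1819

Derivation:
Using the relation e = Gs * w / S
e = 2.77 * 0.32 / 0.75
e = 1.1819


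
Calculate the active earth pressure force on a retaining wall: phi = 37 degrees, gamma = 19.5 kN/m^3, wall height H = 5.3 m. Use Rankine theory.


Result: 68.08 kN/m

Derivation:
Compute active earth pressure coefficient:
Ka = tan^2(45 - phi/2) = tan^2(26.5) = 0.248584
Compute active force:
Pa = 0.5 * Ka * gamma * H^2
Pa = 0.5 * 0.248584 * 19.5 * 5.3^2
Pa = 68.08 kN/m


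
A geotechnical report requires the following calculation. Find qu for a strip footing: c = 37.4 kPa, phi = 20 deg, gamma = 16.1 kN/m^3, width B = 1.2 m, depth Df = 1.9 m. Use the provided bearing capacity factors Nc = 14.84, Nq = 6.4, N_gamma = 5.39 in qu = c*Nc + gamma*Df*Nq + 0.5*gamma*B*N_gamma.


Result: 802.86 kPa

Derivation:
Compute qu = c*Nc + gamma*Df*Nq + 0.5*gamma*B*N_gamma
Term 1: 37.4 * 14.84 = 555.016
Term 2: 16.1 * 1.9 * 6.4 = 195.776
Term 3: 0.5 * 16.1 * 1.2 * 5.39 = 52.0674
qu = 555.016 + 195.776 + 52.0674
qu = 802.86 kPa


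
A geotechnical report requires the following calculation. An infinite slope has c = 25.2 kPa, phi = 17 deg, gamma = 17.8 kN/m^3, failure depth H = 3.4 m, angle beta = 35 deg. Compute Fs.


Using Fs = c / (gamma*H*sin(beta)*cos(beta)) + tan(phi)/tan(beta)
Cohesion contribution = 25.2 / (17.8*3.4*sin(35)*cos(35))
Cohesion contribution = 0.886229
Friction contribution = tan(17)/tan(35) = 0.436629
Fs = 0.886229 + 0.436629
Fs = 1.323


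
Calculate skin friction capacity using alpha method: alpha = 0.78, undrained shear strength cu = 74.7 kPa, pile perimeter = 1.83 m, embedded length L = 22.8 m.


Result: 2431.09 kN

Derivation:
Using Qs = alpha * cu * perimeter * L
Qs = 0.78 * 74.7 * 1.83 * 22.8
Qs = 2431.09 kN


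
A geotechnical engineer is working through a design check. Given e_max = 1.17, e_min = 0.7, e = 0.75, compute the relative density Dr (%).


Using Dr = (e_max - e) / (e_max - e_min) * 100
e_max - e = 1.17 - 0.75 = 0.42
e_max - e_min = 1.17 - 0.7 = 0.47
Dr = 0.42 / 0.47 * 100
Dr = 89.36 %


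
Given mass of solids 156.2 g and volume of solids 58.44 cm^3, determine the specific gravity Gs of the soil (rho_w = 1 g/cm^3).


Using Gs = m_s / (V_s * rho_w)
Since rho_w = 1 g/cm^3:
Gs = 156.2 / 58.44
Gs = 2.673


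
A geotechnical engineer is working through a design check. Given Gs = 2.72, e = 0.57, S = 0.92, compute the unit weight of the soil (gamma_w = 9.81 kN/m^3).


Result: 20.272 kN/m^3

Derivation:
Using gamma = gamma_w * (Gs + S*e) / (1 + e)
Numerator: Gs + S*e = 2.72 + 0.92*0.57 = 3.2444
Denominator: 1 + e = 1 + 0.57 = 1.57
gamma = 9.81 * 3.2444 / 1.57
gamma = 20.272 kN/m^3


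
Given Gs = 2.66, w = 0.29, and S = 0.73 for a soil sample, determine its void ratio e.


Using the relation e = Gs * w / S
e = 2.66 * 0.29 / 0.73
e = 1.0567


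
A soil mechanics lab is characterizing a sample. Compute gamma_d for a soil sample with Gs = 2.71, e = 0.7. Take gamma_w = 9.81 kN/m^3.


Result: 15.638 kN/m^3

Derivation:
Using gamma_d = Gs * gamma_w / (1 + e)
gamma_d = 2.71 * 9.81 / (1 + 0.7)
gamma_d = 2.71 * 9.81 / 1.7
gamma_d = 15.638 kN/m^3


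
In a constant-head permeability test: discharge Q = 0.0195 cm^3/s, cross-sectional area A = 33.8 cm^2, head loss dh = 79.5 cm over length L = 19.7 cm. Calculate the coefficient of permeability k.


Compute hydraulic gradient:
i = dh / L = 79.5 / 19.7 = 4.03553
Then apply Darcy's law:
k = Q / (A * i)
k = 0.0195 / (33.8 * 4.03553)
k = 0.0195 / 136.401
k = 0.000143 cm/s


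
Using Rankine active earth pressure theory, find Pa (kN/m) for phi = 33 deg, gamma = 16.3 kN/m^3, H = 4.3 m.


Result: 44.42 kN/m

Derivation:
Compute active earth pressure coefficient:
Ka = tan^2(45 - phi/2) = tan^2(28.5) = 0.294801
Compute active force:
Pa = 0.5 * Ka * gamma * H^2
Pa = 0.5 * 0.294801 * 16.3 * 4.3^2
Pa = 44.42 kN/m


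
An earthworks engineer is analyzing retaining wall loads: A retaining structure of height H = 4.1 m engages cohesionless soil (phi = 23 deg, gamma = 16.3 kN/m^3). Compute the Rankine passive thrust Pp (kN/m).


Compute passive earth pressure coefficient:
Kp = tan^2(45 + phi/2) = tan^2(56.5) = 2.282623
Compute passive force:
Pp = 0.5 * Kp * gamma * H^2
Pp = 0.5 * 2.282623 * 16.3 * 4.1^2
Pp = 312.72 kN/m


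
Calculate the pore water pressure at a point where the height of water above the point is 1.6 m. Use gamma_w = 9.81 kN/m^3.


Using u = gamma_w * h_w
u = 9.81 * 1.6
u = 15.7 kPa


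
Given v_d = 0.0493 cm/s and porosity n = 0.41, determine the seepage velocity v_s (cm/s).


Using v_s = v_d / n
v_s = 0.0493 / 0.41
v_s = 0.12024 cm/s


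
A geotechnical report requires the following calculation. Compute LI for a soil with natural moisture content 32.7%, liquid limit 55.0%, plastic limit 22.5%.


Result: 0.314

Derivation:
First compute the plasticity index:
PI = LL - PL = 55.0 - 22.5 = 32.5
Then compute the liquidity index:
LI = (w - PL) / PI
LI = (32.7 - 22.5) / 32.5
LI = 0.314


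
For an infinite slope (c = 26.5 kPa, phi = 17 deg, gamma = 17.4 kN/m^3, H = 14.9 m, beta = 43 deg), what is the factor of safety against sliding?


Result: 0.533

Derivation:
Using Fs = c / (gamma*H*sin(beta)*cos(beta)) + tan(phi)/tan(beta)
Cohesion contribution = 26.5 / (17.4*14.9*sin(43)*cos(43))
Cohesion contribution = 0.204927
Friction contribution = tan(17)/tan(43) = 0.327856
Fs = 0.204927 + 0.327856
Fs = 0.533


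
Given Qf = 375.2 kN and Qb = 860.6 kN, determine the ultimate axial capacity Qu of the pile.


Using Qu = Qf + Qb
Qu = 375.2 + 860.6
Qu = 1235.8 kN


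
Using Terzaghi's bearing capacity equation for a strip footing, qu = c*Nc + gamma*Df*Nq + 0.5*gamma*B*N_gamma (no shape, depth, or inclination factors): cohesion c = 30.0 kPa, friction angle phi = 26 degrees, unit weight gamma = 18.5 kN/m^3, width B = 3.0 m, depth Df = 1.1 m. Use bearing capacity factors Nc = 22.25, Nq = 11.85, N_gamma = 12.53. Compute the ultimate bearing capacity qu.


Compute qu = c*Nc + gamma*Df*Nq + 0.5*gamma*B*N_gamma
Term 1: 30.0 * 22.25 = 667.5
Term 2: 18.5 * 1.1 * 11.85 = 241.1475
Term 3: 0.5 * 18.5 * 3.0 * 12.53 = 347.7075
qu = 667.5 + 241.1475 + 347.7075
qu = 1256.36 kPa


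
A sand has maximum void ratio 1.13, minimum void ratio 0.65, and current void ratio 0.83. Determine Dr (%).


Using Dr = (e_max - e) / (e_max - e_min) * 100
e_max - e = 1.13 - 0.83 = 0.3
e_max - e_min = 1.13 - 0.65 = 0.48
Dr = 0.3 / 0.48 * 100
Dr = 62.5 %


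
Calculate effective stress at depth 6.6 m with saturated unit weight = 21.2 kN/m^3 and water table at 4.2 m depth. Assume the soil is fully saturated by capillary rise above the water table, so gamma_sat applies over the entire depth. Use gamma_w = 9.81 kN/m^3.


Result: 116.38 kPa

Derivation:
Total stress = gamma_sat * depth
sigma = 21.2 * 6.6 = 139.92 kPa
Pore water pressure u = gamma_w * (depth - d_wt)
u = 9.81 * (6.6 - 4.2) = 23.544 kPa
Effective stress = sigma - u
sigma' = 139.92 - 23.544 = 116.38 kPa


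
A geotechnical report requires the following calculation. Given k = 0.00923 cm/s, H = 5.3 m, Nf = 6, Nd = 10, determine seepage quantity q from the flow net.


Convert k to m/s for unit consistency with H:
k = 0.00923 cm/s = 0.00923 / 100 m/s = 9.23e-05 m/s
Using q = k * H * Nf / Nd
Nf / Nd = 6 / 10 = 0.6
q = 9.23e-05 * 5.3 * 0.6
q = 0.0002935 m^3/s per m


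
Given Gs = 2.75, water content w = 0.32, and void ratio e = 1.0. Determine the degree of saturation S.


Using S = Gs * w / e
S = 2.75 * 0.32 / 1.0
S = 0.88


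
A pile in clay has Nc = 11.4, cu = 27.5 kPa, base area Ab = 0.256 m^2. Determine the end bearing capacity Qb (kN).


Using Qb = Nc * cu * Ab
Qb = 11.4 * 27.5 * 0.256
Qb = 80.26 kN


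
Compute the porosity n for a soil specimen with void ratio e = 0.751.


Using the relation n = e / (1 + e)
n = 0.751 / (1 + 0.751)
n = 0.751 / 1.751
n = 0.4289


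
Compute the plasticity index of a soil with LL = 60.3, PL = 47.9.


Using PI = LL - PL
PI = 60.3 - 47.9
PI = 12.4


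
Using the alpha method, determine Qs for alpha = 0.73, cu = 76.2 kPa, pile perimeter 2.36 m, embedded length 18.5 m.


Using Qs = alpha * cu * perimeter * L
Qs = 0.73 * 76.2 * 2.36 * 18.5
Qs = 2428.63 kN


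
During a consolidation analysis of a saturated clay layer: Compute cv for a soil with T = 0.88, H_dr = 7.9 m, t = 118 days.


Using cv = T * H_dr^2 / t
H_dr^2 = 7.9^2 = 62.41
cv = 0.88 * 62.41 / 118
cv = 0.46543 m^2/day


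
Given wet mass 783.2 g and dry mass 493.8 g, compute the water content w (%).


Using w = (m_wet - m_dry) / m_dry * 100
m_wet - m_dry = 783.2 - 493.8 = 289.4 g
w = 289.4 / 493.8 * 100
w = 58.61 %


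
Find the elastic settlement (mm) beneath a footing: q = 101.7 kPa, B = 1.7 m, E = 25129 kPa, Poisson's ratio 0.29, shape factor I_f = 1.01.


Result: 6.364 mm

Derivation:
Using Se = q * B * (1 - nu^2) * I_f / E
1 - nu^2 = 1 - 0.29^2 = 0.9159
Se = 101.7 * 1.7 * 0.9159 * 1.01 / 25129
Se = 0.006364 m
Convert to mm: Se = 0.006364 * 1000 = 6.364 mm


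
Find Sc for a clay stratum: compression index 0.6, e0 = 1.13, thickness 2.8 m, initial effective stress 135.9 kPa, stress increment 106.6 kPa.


Result: 0.1984 m

Derivation:
Using Sc = Cc * H / (1 + e0) * log10((sigma0 + delta_sigma) / sigma0)
Stress ratio = (135.9 + 106.6) / 135.9 = 1.7844
log10(1.7844) = 0.251492
Cc * H / (1 + e0) = 0.6 * 2.8 / (1 + 1.13) = 0.788732
Sc = 0.788732 * 0.251492
Sc = 0.1984 m


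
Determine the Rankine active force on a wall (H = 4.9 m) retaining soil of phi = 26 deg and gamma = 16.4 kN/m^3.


Compute active earth pressure coefficient:
Ka = tan^2(45 - phi/2) = tan^2(32.0) = 0.390462
Compute active force:
Pa = 0.5 * Ka * gamma * H^2
Pa = 0.5 * 0.390462 * 16.4 * 4.9^2
Pa = 76.87 kN/m


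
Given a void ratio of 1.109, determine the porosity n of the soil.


Using the relation n = e / (1 + e)
n = 1.109 / (1 + 1.109)
n = 1.109 / 2.109
n = 0.5258


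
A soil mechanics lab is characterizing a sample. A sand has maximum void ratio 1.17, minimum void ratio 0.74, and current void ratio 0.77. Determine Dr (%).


Result: 93.02 %

Derivation:
Using Dr = (e_max - e) / (e_max - e_min) * 100
e_max - e = 1.17 - 0.77 = 0.4
e_max - e_min = 1.17 - 0.74 = 0.43
Dr = 0.4 / 0.43 * 100
Dr = 93.02 %


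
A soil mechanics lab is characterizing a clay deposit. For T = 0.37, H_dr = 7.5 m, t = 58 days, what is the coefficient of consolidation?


Using cv = T * H_dr^2 / t
H_dr^2 = 7.5^2 = 56.25
cv = 0.37 * 56.25 / 58
cv = 0.35884 m^2/day


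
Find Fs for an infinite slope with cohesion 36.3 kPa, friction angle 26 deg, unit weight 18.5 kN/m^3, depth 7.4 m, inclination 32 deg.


Result: 1.371

Derivation:
Using Fs = c / (gamma*H*sin(beta)*cos(beta)) + tan(phi)/tan(beta)
Cohesion contribution = 36.3 / (18.5*7.4*sin(32)*cos(32))
Cohesion contribution = 0.590028
Friction contribution = tan(26)/tan(32) = 0.780535
Fs = 0.590028 + 0.780535
Fs = 1.371


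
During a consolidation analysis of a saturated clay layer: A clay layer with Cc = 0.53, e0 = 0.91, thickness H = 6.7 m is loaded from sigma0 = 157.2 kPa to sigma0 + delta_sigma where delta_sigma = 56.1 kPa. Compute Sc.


Using Sc = Cc * H / (1 + e0) * log10((sigma0 + delta_sigma) / sigma0)
Stress ratio = (157.2 + 56.1) / 157.2 = 1.35687
log10(1.35687) = 0.132538
Cc * H / (1 + e0) = 0.53 * 6.7 / (1 + 0.91) = 1.85916
Sc = 1.85916 * 0.132538
Sc = 0.2464 m


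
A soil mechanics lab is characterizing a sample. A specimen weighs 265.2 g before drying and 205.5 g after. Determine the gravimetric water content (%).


Using w = (m_wet - m_dry) / m_dry * 100
m_wet - m_dry = 265.2 - 205.5 = 59.7 g
w = 59.7 / 205.5 * 100
w = 29.05 %


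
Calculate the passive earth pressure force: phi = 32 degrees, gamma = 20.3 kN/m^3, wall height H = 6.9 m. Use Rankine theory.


Compute passive earth pressure coefficient:
Kp = tan^2(45 + phi/2) = tan^2(61.0) = 3.254588
Compute passive force:
Pp = 0.5 * Kp * gamma * H^2
Pp = 0.5 * 3.254588 * 20.3 * 6.9^2
Pp = 1572.75 kN/m


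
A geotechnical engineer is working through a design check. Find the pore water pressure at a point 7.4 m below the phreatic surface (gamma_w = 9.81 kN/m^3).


Result: 72.59 kPa

Derivation:
Using u = gamma_w * h_w
u = 9.81 * 7.4
u = 72.59 kPa


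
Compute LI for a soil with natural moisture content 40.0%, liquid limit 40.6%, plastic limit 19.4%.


First compute the plasticity index:
PI = LL - PL = 40.6 - 19.4 = 21.2
Then compute the liquidity index:
LI = (w - PL) / PI
LI = (40.0 - 19.4) / 21.2
LI = 0.972


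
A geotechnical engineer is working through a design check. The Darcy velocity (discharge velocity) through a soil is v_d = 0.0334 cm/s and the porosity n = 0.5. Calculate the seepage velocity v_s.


Result: 0.0668 cm/s

Derivation:
Using v_s = v_d / n
v_s = 0.0334 / 0.5
v_s = 0.0668 cm/s


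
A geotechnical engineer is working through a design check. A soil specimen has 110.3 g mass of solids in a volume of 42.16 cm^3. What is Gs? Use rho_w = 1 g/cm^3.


Result: 2.616

Derivation:
Using Gs = m_s / (V_s * rho_w)
Since rho_w = 1 g/cm^3:
Gs = 110.3 / 42.16
Gs = 2.616


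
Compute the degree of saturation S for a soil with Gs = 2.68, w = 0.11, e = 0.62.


Result: 0.4755

Derivation:
Using S = Gs * w / e
S = 2.68 * 0.11 / 0.62
S = 0.4755


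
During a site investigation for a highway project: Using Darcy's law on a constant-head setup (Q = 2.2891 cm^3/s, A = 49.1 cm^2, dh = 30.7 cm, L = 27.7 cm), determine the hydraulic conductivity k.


Compute hydraulic gradient:
i = dh / L = 30.7 / 27.7 = 1.1083
Then apply Darcy's law:
k = Q / (A * i)
k = 2.2891 / (49.1 * 1.1083)
k = 2.2891 / 54.4177
k = 0.042065 cm/s


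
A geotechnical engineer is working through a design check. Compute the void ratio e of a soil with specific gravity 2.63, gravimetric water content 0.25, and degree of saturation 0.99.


Using the relation e = Gs * w / S
e = 2.63 * 0.25 / 0.99
e = 0.6641


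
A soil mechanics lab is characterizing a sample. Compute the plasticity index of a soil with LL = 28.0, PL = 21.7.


Using PI = LL - PL
PI = 28.0 - 21.7
PI = 6.3


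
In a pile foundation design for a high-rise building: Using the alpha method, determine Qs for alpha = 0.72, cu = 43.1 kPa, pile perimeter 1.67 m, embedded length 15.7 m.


Result: 813.63 kN

Derivation:
Using Qs = alpha * cu * perimeter * L
Qs = 0.72 * 43.1 * 1.67 * 15.7
Qs = 813.63 kN


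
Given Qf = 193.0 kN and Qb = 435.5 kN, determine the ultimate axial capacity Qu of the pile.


Using Qu = Qf + Qb
Qu = 193.0 + 435.5
Qu = 628.5 kN


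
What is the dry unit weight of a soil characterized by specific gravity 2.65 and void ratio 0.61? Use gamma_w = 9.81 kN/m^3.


Result: 16.147 kN/m^3

Derivation:
Using gamma_d = Gs * gamma_w / (1 + e)
gamma_d = 2.65 * 9.81 / (1 + 0.61)
gamma_d = 2.65 * 9.81 / 1.61
gamma_d = 16.147 kN/m^3


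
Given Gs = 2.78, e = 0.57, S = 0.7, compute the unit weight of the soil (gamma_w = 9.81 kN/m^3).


Using gamma = gamma_w * (Gs + S*e) / (1 + e)
Numerator: Gs + S*e = 2.78 + 0.7*0.57 = 3.179
Denominator: 1 + e = 1 + 0.57 = 1.57
gamma = 9.81 * 3.179 / 1.57
gamma = 19.864 kN/m^3


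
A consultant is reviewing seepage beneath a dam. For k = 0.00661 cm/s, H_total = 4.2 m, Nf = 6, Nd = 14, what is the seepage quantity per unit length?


Convert k to m/s for unit consistency with H:
k = 0.00661 cm/s = 0.00661 / 100 m/s = 6.61e-05 m/s
Using q = k * H * Nf / Nd
Nf / Nd = 6 / 14 = 0.4286
q = 6.61e-05 * 4.2 * 0.4286
q = 0.000119 m^3/s per m


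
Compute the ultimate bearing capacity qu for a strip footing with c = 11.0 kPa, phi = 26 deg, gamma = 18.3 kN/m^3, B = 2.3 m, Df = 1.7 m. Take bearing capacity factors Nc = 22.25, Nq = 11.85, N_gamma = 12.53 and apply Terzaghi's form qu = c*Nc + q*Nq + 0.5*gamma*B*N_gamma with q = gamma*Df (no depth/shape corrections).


Compute qu = c*Nc + gamma*Df*Nq + 0.5*gamma*B*N_gamma
Term 1: 11.0 * 22.25 = 244.75
Term 2: 18.3 * 1.7 * 11.85 = 368.6535
Term 3: 0.5 * 18.3 * 2.3 * 12.53 = 263.69385
qu = 244.75 + 368.6535 + 263.69385
qu = 877.1 kPa


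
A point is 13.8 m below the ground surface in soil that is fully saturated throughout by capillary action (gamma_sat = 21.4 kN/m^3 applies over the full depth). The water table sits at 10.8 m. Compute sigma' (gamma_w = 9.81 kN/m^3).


Total stress = gamma_sat * depth
sigma = 21.4 * 13.8 = 295.32 kPa
Pore water pressure u = gamma_w * (depth - d_wt)
u = 9.81 * (13.8 - 10.8) = 29.43 kPa
Effective stress = sigma - u
sigma' = 295.32 - 29.43 = 265.89 kPa


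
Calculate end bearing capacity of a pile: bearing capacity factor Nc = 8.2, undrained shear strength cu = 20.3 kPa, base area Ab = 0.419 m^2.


Using Qb = Nc * cu * Ab
Qb = 8.2 * 20.3 * 0.419
Qb = 69.75 kN


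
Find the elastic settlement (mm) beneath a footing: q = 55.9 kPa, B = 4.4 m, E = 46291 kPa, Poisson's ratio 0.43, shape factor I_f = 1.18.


Result: 5.11 mm

Derivation:
Using Se = q * B * (1 - nu^2) * I_f / E
1 - nu^2 = 1 - 0.43^2 = 0.8151
Se = 55.9 * 4.4 * 0.8151 * 1.18 / 46291
Se = 0.005110 m
Convert to mm: Se = 0.005110 * 1000 = 5.11 mm


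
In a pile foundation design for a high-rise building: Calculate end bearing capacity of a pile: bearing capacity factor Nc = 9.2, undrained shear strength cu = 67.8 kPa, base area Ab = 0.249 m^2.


Result: 155.32 kN

Derivation:
Using Qb = Nc * cu * Ab
Qb = 9.2 * 67.8 * 0.249
Qb = 155.32 kN


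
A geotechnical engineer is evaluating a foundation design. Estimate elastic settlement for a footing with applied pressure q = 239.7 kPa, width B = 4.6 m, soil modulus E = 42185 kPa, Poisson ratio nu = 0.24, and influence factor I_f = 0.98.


Using Se = q * B * (1 - nu^2) * I_f / E
1 - nu^2 = 1 - 0.24^2 = 0.9424
Se = 239.7 * 4.6 * 0.9424 * 0.98 / 42185
Se = 0.024140 m
Convert to mm: Se = 0.024140 * 1000 = 24.14 mm


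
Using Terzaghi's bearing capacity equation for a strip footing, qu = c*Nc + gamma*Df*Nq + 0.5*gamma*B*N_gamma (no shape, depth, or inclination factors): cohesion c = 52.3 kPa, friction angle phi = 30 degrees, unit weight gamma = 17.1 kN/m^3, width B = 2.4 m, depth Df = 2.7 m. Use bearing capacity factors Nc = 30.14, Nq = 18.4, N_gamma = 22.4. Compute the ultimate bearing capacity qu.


Compute qu = c*Nc + gamma*Df*Nq + 0.5*gamma*B*N_gamma
Term 1: 52.3 * 30.14 = 1576.322
Term 2: 17.1 * 2.7 * 18.4 = 849.528
Term 3: 0.5 * 17.1 * 2.4 * 22.4 = 459.648
qu = 1576.322 + 849.528 + 459.648
qu = 2885.5 kPa


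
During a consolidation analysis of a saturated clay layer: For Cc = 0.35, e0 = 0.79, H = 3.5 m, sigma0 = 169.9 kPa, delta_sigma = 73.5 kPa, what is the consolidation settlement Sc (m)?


Using Sc = Cc * H / (1 + e0) * log10((sigma0 + delta_sigma) / sigma0)
Stress ratio = (169.9 + 73.5) / 169.9 = 1.43261
log10(1.43261) = 0.156127
Cc * H / (1 + e0) = 0.35 * 3.5 / (1 + 0.79) = 0.684358
Sc = 0.684358 * 0.156127
Sc = 0.1068 m


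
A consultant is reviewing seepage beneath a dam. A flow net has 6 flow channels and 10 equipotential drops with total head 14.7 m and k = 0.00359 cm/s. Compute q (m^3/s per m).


Convert k to m/s for unit consistency with H:
k = 0.00359 cm/s = 0.00359 / 100 m/s = 3.59e-05 m/s
Using q = k * H * Nf / Nd
Nf / Nd = 6 / 10 = 0.6
q = 3.59e-05 * 14.7 * 0.6
q = 0.0003166 m^3/s per m


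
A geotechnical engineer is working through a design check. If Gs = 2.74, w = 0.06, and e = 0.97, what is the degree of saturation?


Using S = Gs * w / e
S = 2.74 * 0.06 / 0.97
S = 0.1695


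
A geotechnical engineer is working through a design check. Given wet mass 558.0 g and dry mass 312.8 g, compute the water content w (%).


Using w = (m_wet - m_dry) / m_dry * 100
m_wet - m_dry = 558.0 - 312.8 = 245.2 g
w = 245.2 / 312.8 * 100
w = 78.39 %


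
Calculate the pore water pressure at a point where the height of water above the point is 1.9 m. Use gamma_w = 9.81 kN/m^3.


Using u = gamma_w * h_w
u = 9.81 * 1.9
u = 18.64 kPa


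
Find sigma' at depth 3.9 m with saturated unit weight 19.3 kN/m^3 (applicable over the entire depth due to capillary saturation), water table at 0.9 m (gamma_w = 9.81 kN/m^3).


Total stress = gamma_sat * depth
sigma = 19.3 * 3.9 = 75.27 kPa
Pore water pressure u = gamma_w * (depth - d_wt)
u = 9.81 * (3.9 - 0.9) = 29.43 kPa
Effective stress = sigma - u
sigma' = 75.27 - 29.43 = 45.84 kPa


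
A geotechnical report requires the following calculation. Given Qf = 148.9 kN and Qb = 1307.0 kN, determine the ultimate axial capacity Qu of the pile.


Using Qu = Qf + Qb
Qu = 148.9 + 1307.0
Qu = 1455.9 kN


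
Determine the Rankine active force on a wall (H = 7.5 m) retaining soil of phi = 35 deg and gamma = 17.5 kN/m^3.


Compute active earth pressure coefficient:
Ka = tan^2(45 - phi/2) = tan^2(27.5) = 0.27099
Compute active force:
Pa = 0.5 * Ka * gamma * H^2
Pa = 0.5 * 0.27099 * 17.5 * 7.5^2
Pa = 133.38 kN/m


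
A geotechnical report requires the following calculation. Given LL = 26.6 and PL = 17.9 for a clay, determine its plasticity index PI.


Result: 8.7

Derivation:
Using PI = LL - PL
PI = 26.6 - 17.9
PI = 8.7


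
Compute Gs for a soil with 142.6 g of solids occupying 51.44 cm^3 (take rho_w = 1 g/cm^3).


Using Gs = m_s / (V_s * rho_w)
Since rho_w = 1 g/cm^3:
Gs = 142.6 / 51.44
Gs = 2.772


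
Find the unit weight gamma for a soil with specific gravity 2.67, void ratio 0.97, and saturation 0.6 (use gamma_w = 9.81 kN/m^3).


Using gamma = gamma_w * (Gs + S*e) / (1 + e)
Numerator: Gs + S*e = 2.67 + 0.6*0.97 = 3.252
Denominator: 1 + e = 1 + 0.97 = 1.97
gamma = 9.81 * 3.252 / 1.97
gamma = 16.194 kN/m^3


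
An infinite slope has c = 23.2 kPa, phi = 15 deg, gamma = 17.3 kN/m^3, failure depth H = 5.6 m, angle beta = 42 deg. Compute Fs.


Result: 0.779

Derivation:
Using Fs = c / (gamma*H*sin(beta)*cos(beta)) + tan(phi)/tan(beta)
Cohesion contribution = 23.2 / (17.3*5.6*sin(42)*cos(42))
Cohesion contribution = 0.481581
Friction contribution = tan(15)/tan(42) = 0.297588
Fs = 0.481581 + 0.297588
Fs = 0.779


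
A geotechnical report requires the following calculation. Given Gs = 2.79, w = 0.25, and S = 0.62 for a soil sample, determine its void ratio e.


Using the relation e = Gs * w / S
e = 2.79 * 0.25 / 0.62
e = 1.125


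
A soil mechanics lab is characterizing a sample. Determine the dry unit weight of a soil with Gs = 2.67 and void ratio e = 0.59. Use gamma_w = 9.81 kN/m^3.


Using gamma_d = Gs * gamma_w / (1 + e)
gamma_d = 2.67 * 9.81 / (1 + 0.59)
gamma_d = 2.67 * 9.81 / 1.59
gamma_d = 16.473 kN/m^3


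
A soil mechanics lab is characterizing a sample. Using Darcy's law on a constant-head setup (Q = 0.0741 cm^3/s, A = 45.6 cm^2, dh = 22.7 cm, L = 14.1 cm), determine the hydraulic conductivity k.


Result: 0.001009 cm/s

Derivation:
Compute hydraulic gradient:
i = dh / L = 22.7 / 14.1 = 1.60993
Then apply Darcy's law:
k = Q / (A * i)
k = 0.0741 / (45.6 * 1.60993)
k = 0.0741 / 73.4128
k = 0.001009 cm/s


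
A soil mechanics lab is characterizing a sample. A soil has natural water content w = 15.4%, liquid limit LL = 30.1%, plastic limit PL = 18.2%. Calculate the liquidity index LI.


First compute the plasticity index:
PI = LL - PL = 30.1 - 18.2 = 11.9
Then compute the liquidity index:
LI = (w - PL) / PI
LI = (15.4 - 18.2) / 11.9
LI = -0.235


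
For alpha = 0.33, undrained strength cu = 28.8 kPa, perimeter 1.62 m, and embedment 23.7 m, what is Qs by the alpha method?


Result: 364.9 kN

Derivation:
Using Qs = alpha * cu * perimeter * L
Qs = 0.33 * 28.8 * 1.62 * 23.7
Qs = 364.9 kN


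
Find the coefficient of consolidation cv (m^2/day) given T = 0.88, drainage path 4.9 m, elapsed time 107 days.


Using cv = T * H_dr^2 / t
H_dr^2 = 4.9^2 = 24.01
cv = 0.88 * 24.01 / 107
cv = 0.19747 m^2/day


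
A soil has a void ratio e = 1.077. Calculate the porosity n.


Using the relation n = e / (1 + e)
n = 1.077 / (1 + 1.077)
n = 1.077 / 2.077
n = 0.5185


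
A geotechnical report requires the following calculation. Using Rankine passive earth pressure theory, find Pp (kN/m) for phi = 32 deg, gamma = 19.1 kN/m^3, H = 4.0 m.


Compute passive earth pressure coefficient:
Kp = tan^2(45 + phi/2) = tan^2(61.0) = 3.254588
Compute passive force:
Pp = 0.5 * Kp * gamma * H^2
Pp = 0.5 * 3.254588 * 19.1 * 4.0^2
Pp = 497.3 kN/m


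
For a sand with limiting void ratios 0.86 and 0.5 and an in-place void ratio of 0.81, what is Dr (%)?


Using Dr = (e_max - e) / (e_max - e_min) * 100
e_max - e = 0.86 - 0.81 = 0.05
e_max - e_min = 0.86 - 0.5 = 0.36
Dr = 0.05 / 0.36 * 100
Dr = 13.89 %


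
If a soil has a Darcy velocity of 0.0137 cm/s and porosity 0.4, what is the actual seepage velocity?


Using v_s = v_d / n
v_s = 0.0137 / 0.4
v_s = 0.03425 cm/s


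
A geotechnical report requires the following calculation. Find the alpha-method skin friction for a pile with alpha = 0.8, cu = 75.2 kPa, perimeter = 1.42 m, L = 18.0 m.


Using Qs = alpha * cu * perimeter * L
Qs = 0.8 * 75.2 * 1.42 * 18.0
Qs = 1537.69 kN


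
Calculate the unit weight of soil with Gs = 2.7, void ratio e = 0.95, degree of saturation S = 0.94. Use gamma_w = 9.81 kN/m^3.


Using gamma = gamma_w * (Gs + S*e) / (1 + e)
Numerator: Gs + S*e = 2.7 + 0.94*0.95 = 3.593
Denominator: 1 + e = 1 + 0.95 = 1.95
gamma = 9.81 * 3.593 / 1.95
gamma = 18.076 kN/m^3


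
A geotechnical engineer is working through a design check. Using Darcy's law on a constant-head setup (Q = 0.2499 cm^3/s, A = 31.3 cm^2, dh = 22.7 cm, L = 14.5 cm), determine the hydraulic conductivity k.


Compute hydraulic gradient:
i = dh / L = 22.7 / 14.5 = 1.56552
Then apply Darcy's law:
k = Q / (A * i)
k = 0.2499 / (31.3 * 1.56552)
k = 0.2499 / 49.0007
k = 0.0051 cm/s


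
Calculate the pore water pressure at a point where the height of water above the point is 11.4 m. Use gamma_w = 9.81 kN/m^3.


Using u = gamma_w * h_w
u = 9.81 * 11.4
u = 111.83 kPa


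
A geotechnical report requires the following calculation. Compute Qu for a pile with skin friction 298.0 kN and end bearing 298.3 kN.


Using Qu = Qf + Qb
Qu = 298.0 + 298.3
Qu = 596.3 kN


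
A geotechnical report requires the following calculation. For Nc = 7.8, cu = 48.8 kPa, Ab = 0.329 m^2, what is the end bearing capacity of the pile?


Result: 125.23 kN

Derivation:
Using Qb = Nc * cu * Ab
Qb = 7.8 * 48.8 * 0.329
Qb = 125.23 kN


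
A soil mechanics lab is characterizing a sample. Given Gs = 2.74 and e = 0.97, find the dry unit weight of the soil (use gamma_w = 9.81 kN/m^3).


Result: 13.644 kN/m^3

Derivation:
Using gamma_d = Gs * gamma_w / (1 + e)
gamma_d = 2.74 * 9.81 / (1 + 0.97)
gamma_d = 2.74 * 9.81 / 1.97
gamma_d = 13.644 kN/m^3


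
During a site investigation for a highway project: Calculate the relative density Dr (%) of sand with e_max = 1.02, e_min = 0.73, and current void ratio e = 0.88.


Result: 48.28 %

Derivation:
Using Dr = (e_max - e) / (e_max - e_min) * 100
e_max - e = 1.02 - 0.88 = 0.14
e_max - e_min = 1.02 - 0.73 = 0.29
Dr = 0.14 / 0.29 * 100
Dr = 48.28 %


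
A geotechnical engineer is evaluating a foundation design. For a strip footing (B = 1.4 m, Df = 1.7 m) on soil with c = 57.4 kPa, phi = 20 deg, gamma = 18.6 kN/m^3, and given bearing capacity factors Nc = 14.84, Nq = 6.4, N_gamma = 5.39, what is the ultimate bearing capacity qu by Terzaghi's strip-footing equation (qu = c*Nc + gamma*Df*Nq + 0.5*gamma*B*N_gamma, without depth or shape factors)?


Compute qu = c*Nc + gamma*Df*Nq + 0.5*gamma*B*N_gamma
Term 1: 57.4 * 14.84 = 851.816
Term 2: 18.6 * 1.7 * 6.4 = 202.368
Term 3: 0.5 * 18.6 * 1.4 * 5.39 = 70.1778
qu = 851.816 + 202.368 + 70.1778
qu = 1124.36 kPa


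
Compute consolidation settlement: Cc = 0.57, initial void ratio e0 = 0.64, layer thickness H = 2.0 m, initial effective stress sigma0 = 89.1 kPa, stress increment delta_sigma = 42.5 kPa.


Using Sc = Cc * H / (1 + e0) * log10((sigma0 + delta_sigma) / sigma0)
Stress ratio = (89.1 + 42.5) / 89.1 = 1.47699
log10(1.47699) = 0.169378
Cc * H / (1 + e0) = 0.57 * 2.0 / (1 + 0.64) = 0.695122
Sc = 0.695122 * 0.169378
Sc = 0.1177 m


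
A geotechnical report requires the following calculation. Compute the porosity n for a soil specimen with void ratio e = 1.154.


Result: 0.5357

Derivation:
Using the relation n = e / (1 + e)
n = 1.154 / (1 + 1.154)
n = 1.154 / 2.154
n = 0.5357


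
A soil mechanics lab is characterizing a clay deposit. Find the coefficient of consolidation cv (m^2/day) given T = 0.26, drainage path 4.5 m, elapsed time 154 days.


Result: 0.03419 m^2/day

Derivation:
Using cv = T * H_dr^2 / t
H_dr^2 = 4.5^2 = 20.25
cv = 0.26 * 20.25 / 154
cv = 0.03419 m^2/day


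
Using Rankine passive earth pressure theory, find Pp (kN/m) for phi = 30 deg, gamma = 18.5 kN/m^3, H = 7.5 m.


Result: 1560.94 kN/m

Derivation:
Compute passive earth pressure coefficient:
Kp = tan^2(45 + phi/2) = tan^2(60.0) = 3
Compute passive force:
Pp = 0.5 * Kp * gamma * H^2
Pp = 0.5 * 3 * 18.5 * 7.5^2
Pp = 1560.94 kN/m


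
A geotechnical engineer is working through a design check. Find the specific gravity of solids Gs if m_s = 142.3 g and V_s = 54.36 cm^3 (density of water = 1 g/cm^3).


Using Gs = m_s / (V_s * rho_w)
Since rho_w = 1 g/cm^3:
Gs = 142.3 / 54.36
Gs = 2.618


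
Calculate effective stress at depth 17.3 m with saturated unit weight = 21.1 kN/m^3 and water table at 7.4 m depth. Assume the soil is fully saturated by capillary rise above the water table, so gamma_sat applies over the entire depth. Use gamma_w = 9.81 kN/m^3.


Result: 267.91 kPa

Derivation:
Total stress = gamma_sat * depth
sigma = 21.1 * 17.3 = 365.03 kPa
Pore water pressure u = gamma_w * (depth - d_wt)
u = 9.81 * (17.3 - 7.4) = 97.119 kPa
Effective stress = sigma - u
sigma' = 365.03 - 97.119 = 267.91 kPa


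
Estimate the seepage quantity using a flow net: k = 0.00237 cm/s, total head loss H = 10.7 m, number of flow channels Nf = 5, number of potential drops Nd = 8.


Convert k to m/s for unit consistency with H:
k = 0.00237 cm/s = 0.00237 / 100 m/s = 2.37e-05 m/s
Using q = k * H * Nf / Nd
Nf / Nd = 5 / 8 = 0.625
q = 2.37e-05 * 10.7 * 0.625
q = 0.0001585 m^3/s per m


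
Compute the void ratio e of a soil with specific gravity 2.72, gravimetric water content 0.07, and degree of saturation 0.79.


Using the relation e = Gs * w / S
e = 2.72 * 0.07 / 0.79
e = 0.241


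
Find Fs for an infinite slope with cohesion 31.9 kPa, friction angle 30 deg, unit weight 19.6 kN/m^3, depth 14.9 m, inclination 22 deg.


Using Fs = c / (gamma*H*sin(beta)*cos(beta)) + tan(phi)/tan(beta)
Cohesion contribution = 31.9 / (19.6*14.9*sin(22)*cos(22))
Cohesion contribution = 0.31449
Friction contribution = tan(30)/tan(22) = 1.42899
Fs = 0.31449 + 1.42899
Fs = 1.743


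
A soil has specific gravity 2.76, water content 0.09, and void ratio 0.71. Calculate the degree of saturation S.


Result: 0.3499

Derivation:
Using S = Gs * w / e
S = 2.76 * 0.09 / 0.71
S = 0.3499


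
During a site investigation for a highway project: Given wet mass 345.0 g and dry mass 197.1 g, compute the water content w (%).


Result: 75.04 %

Derivation:
Using w = (m_wet - m_dry) / m_dry * 100
m_wet - m_dry = 345.0 - 197.1 = 147.9 g
w = 147.9 / 197.1 * 100
w = 75.04 %


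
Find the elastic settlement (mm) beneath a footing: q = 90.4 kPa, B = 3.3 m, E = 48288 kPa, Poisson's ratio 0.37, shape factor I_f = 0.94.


Using Se = q * B * (1 - nu^2) * I_f / E
1 - nu^2 = 1 - 0.37^2 = 0.8631
Se = 90.4 * 3.3 * 0.8631 * 0.94 / 48288
Se = 0.005012 m
Convert to mm: Se = 0.005012 * 1000 = 5.012 mm


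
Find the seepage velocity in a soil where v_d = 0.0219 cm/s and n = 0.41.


Using v_s = v_d / n
v_s = 0.0219 / 0.41
v_s = 0.05341 cm/s


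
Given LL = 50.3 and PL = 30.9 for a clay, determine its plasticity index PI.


Result: 19.4

Derivation:
Using PI = LL - PL
PI = 50.3 - 30.9
PI = 19.4


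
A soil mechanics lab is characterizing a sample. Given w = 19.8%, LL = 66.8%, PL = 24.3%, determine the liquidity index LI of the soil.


First compute the plasticity index:
PI = LL - PL = 66.8 - 24.3 = 42.5
Then compute the liquidity index:
LI = (w - PL) / PI
LI = (19.8 - 24.3) / 42.5
LI = -0.106


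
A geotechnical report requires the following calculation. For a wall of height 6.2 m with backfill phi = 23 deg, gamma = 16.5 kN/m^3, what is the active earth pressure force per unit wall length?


Compute active earth pressure coefficient:
Ka = tan^2(45 - phi/2) = tan^2(33.5) = 0.438092
Compute active force:
Pa = 0.5 * Ka * gamma * H^2
Pa = 0.5 * 0.438092 * 16.5 * 6.2^2
Pa = 138.93 kN/m


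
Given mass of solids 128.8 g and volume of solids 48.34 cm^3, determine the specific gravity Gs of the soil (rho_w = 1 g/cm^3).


Result: 2.664

Derivation:
Using Gs = m_s / (V_s * rho_w)
Since rho_w = 1 g/cm^3:
Gs = 128.8 / 48.34
Gs = 2.664


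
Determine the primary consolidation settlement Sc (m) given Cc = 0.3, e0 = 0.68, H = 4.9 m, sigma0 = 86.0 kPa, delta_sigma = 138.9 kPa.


Result: 0.3653 m

Derivation:
Using Sc = Cc * H / (1 + e0) * log10((sigma0 + delta_sigma) / sigma0)
Stress ratio = (86.0 + 138.9) / 86.0 = 2.61512
log10(2.61512) = 0.417491
Cc * H / (1 + e0) = 0.3 * 4.9 / (1 + 0.68) = 0.875
Sc = 0.875 * 0.417491
Sc = 0.3653 m


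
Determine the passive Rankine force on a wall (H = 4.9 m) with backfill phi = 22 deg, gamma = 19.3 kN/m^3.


Result: 509.27 kN/m

Derivation:
Compute passive earth pressure coefficient:
Kp = tan^2(45 + phi/2) = tan^2(56.0) = 2.197987
Compute passive force:
Pp = 0.5 * Kp * gamma * H^2
Pp = 0.5 * 2.197987 * 19.3 * 4.9^2
Pp = 509.27 kN/m


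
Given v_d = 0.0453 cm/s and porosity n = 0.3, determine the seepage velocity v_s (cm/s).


Result: 0.151 cm/s

Derivation:
Using v_s = v_d / n
v_s = 0.0453 / 0.3
v_s = 0.151 cm/s


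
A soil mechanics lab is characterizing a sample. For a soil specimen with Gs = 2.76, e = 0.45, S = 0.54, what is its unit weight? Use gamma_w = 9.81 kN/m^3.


Result: 20.317 kN/m^3

Derivation:
Using gamma = gamma_w * (Gs + S*e) / (1 + e)
Numerator: Gs + S*e = 2.76 + 0.54*0.45 = 3.003
Denominator: 1 + e = 1 + 0.45 = 1.45
gamma = 9.81 * 3.003 / 1.45
gamma = 20.317 kN/m^3


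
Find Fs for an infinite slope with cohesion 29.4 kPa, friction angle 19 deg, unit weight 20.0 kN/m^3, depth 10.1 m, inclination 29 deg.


Using Fs = c / (gamma*H*sin(beta)*cos(beta)) + tan(phi)/tan(beta)
Cohesion contribution = 29.4 / (20.0*10.1*sin(29)*cos(29))
Cohesion contribution = 0.343246
Friction contribution = tan(19)/tan(29) = 0.621183
Fs = 0.343246 + 0.621183
Fs = 0.964


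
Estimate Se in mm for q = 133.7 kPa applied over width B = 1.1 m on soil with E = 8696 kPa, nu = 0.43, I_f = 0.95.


Result: 13.096 mm

Derivation:
Using Se = q * B * (1 - nu^2) * I_f / E
1 - nu^2 = 1 - 0.43^2 = 0.8151
Se = 133.7 * 1.1 * 0.8151 * 0.95 / 8696
Se = 0.013096 m
Convert to mm: Se = 0.013096 * 1000 = 13.096 mm


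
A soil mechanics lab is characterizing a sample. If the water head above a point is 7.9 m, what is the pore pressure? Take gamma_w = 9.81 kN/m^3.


Using u = gamma_w * h_w
u = 9.81 * 7.9
u = 77.5 kPa


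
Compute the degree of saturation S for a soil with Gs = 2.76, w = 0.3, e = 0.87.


Result: 0.9517

Derivation:
Using S = Gs * w / e
S = 2.76 * 0.3 / 0.87
S = 0.9517


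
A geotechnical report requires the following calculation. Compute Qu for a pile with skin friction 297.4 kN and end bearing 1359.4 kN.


Result: 1656.8 kN

Derivation:
Using Qu = Qf + Qb
Qu = 297.4 + 1359.4
Qu = 1656.8 kN
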